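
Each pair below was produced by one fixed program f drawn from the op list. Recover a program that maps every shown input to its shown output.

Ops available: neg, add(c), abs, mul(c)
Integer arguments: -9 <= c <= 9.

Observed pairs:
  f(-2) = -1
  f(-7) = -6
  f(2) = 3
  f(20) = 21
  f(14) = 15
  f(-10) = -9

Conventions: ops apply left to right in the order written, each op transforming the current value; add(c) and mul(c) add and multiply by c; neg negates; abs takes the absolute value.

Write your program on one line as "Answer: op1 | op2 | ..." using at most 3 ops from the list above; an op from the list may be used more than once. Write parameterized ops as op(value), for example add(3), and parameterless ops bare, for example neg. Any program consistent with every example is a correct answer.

add(5) | add(-4)

Check, running the answer program on each example:
  -2 -> 3 -> -1
  -7 -> -2 -> -6
  2 -> 7 -> 3
  20 -> 25 -> 21
  14 -> 19 -> 15
  -10 -> -5 -> -9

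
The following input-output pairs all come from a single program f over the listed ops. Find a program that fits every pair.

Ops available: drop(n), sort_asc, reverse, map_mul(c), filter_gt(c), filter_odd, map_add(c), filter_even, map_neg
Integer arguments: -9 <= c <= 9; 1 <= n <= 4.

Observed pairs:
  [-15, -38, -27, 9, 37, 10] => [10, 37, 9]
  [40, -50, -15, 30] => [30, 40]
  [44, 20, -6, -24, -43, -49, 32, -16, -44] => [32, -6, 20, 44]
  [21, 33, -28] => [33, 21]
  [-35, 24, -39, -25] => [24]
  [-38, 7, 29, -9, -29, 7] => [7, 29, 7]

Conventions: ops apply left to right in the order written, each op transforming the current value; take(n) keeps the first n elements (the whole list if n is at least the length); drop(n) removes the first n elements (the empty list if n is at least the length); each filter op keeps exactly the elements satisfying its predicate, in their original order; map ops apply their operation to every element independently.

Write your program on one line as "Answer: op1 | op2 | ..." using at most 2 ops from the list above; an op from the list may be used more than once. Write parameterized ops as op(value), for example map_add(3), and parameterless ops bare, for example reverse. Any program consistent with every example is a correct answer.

reverse | filter_gt(-9)

Check, running the answer program on each example:
  [-15, -38, -27, 9, 37, 10] -> [10, 37, 9, -27, -38, -15] -> [10, 37, 9]
  [40, -50, -15, 30] -> [30, -15, -50, 40] -> [30, 40]
  [44, 20, -6, -24, -43, -49, 32, -16, -44] -> [-44, -16, 32, -49, -43, -24, -6, 20, 44] -> [32, -6, 20, 44]
  [21, 33, -28] -> [-28, 33, 21] -> [33, 21]
  [-35, 24, -39, -25] -> [-25, -39, 24, -35] -> [24]
  [-38, 7, 29, -9, -29, 7] -> [7, -29, -9, 29, 7, -38] -> [7, 29, 7]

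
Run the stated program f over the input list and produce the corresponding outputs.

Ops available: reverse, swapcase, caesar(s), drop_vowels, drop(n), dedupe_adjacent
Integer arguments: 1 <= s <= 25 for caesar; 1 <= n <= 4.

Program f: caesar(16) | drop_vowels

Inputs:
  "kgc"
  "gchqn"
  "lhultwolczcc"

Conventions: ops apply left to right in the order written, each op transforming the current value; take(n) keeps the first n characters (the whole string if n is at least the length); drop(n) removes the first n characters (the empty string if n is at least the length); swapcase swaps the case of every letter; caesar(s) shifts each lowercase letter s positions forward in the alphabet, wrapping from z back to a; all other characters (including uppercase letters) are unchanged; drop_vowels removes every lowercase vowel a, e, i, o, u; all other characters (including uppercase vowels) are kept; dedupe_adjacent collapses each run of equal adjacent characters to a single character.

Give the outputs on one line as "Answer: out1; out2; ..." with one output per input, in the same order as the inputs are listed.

"ws"; "wsxgd"; "bxkbjmbspss"

Execution, op by op:
  "kgc" -> "aws" -> "ws"
  "gchqn" -> "wsxgd" -> "wsxgd"
  "lhultwolczcc" -> "bxkbjmebspss" -> "bxkbjmbspss"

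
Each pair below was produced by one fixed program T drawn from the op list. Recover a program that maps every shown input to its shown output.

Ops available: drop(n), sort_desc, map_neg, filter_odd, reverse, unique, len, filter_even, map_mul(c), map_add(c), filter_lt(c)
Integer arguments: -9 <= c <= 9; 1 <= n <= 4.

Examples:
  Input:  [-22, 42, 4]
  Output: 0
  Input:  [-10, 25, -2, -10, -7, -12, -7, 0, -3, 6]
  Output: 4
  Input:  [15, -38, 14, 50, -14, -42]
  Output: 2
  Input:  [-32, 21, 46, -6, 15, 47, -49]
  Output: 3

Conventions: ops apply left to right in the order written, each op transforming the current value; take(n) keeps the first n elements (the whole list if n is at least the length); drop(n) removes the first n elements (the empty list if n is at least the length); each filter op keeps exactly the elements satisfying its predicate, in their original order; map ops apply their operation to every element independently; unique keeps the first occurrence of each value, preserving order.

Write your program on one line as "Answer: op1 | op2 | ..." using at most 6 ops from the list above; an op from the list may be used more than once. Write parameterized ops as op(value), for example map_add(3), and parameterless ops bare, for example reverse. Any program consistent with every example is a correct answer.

map_neg | unique | reverse | drop(4) | reverse | len

Check, running the answer program on each example:
  [-22, 42, 4] -> [22, -42, -4] -> [22, -42, -4] -> [-4, -42, 22] -> [] -> [] -> 0
  [-10, 25, -2, -10, -7, -12, -7, 0, -3, 6] -> [10, -25, 2, 10, 7, 12, 7, 0, 3, -6] -> [10, -25, 2, 7, 12, 0, 3, -6] -> [-6, 3, 0, 12, 7, 2, -25, 10] -> [7, 2, -25, 10] -> [10, -25, 2, 7] -> 4
  [15, -38, 14, 50, -14, -42] -> [-15, 38, -14, -50, 14, 42] -> [-15, 38, -14, -50, 14, 42] -> [42, 14, -50, -14, 38, -15] -> [38, -15] -> [-15, 38] -> 2
  [-32, 21, 46, -6, 15, 47, -49] -> [32, -21, -46, 6, -15, -47, 49] -> [32, -21, -46, 6, -15, -47, 49] -> [49, -47, -15, 6, -46, -21, 32] -> [-46, -21, 32] -> [32, -21, -46] -> 3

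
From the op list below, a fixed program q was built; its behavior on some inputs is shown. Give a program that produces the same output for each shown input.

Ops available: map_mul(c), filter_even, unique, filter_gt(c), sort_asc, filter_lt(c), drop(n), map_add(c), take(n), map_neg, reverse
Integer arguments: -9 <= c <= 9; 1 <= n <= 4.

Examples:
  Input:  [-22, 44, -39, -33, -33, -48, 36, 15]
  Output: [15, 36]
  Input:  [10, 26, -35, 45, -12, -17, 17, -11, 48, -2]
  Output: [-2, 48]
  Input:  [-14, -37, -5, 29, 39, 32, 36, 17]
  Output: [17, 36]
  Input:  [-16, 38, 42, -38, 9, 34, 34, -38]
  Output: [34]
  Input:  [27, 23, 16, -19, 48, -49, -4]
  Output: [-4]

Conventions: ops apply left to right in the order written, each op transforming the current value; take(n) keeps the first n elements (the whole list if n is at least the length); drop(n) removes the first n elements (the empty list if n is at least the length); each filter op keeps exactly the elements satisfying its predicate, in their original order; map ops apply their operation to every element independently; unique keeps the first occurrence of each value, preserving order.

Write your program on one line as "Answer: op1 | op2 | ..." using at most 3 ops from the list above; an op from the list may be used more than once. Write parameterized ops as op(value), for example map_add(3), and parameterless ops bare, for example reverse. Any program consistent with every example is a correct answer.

reverse | take(2) | filter_gt(-5)

Check, running the answer program on each example:
  [-22, 44, -39, -33, -33, -48, 36, 15] -> [15, 36, -48, -33, -33, -39, 44, -22] -> [15, 36] -> [15, 36]
  [10, 26, -35, 45, -12, -17, 17, -11, 48, -2] -> [-2, 48, -11, 17, -17, -12, 45, -35, 26, 10] -> [-2, 48] -> [-2, 48]
  [-14, -37, -5, 29, 39, 32, 36, 17] -> [17, 36, 32, 39, 29, -5, -37, -14] -> [17, 36] -> [17, 36]
  [-16, 38, 42, -38, 9, 34, 34, -38] -> [-38, 34, 34, 9, -38, 42, 38, -16] -> [-38, 34] -> [34]
  [27, 23, 16, -19, 48, -49, -4] -> [-4, -49, 48, -19, 16, 23, 27] -> [-4, -49] -> [-4]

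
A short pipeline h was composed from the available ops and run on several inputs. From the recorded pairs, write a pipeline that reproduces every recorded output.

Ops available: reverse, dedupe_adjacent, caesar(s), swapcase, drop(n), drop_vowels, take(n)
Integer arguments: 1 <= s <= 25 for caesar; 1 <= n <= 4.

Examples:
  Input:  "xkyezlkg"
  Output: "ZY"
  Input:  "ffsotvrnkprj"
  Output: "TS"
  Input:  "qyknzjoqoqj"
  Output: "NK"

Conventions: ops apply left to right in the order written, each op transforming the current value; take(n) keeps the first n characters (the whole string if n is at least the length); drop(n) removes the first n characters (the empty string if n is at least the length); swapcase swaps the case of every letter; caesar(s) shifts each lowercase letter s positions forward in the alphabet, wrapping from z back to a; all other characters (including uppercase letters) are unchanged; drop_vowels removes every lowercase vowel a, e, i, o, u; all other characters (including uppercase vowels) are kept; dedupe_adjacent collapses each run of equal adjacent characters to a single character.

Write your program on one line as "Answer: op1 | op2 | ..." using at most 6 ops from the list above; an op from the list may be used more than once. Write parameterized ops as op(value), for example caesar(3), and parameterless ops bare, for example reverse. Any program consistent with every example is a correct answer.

drop(2) | drop_vowels | swapcase | take(2) | reverse

Check, running the answer program on each example:
  "xkyezlkg" -> "yezlkg" -> "yzlkg" -> "YZLKG" -> "YZ" -> "ZY"
  "ffsotvrnkprj" -> "sotvrnkprj" -> "stvrnkprj" -> "STVRNKPRJ" -> "ST" -> "TS"
  "qyknzjoqoqj" -> "knzjoqoqj" -> "knzjqqj" -> "KNZJQQJ" -> "KN" -> "NK"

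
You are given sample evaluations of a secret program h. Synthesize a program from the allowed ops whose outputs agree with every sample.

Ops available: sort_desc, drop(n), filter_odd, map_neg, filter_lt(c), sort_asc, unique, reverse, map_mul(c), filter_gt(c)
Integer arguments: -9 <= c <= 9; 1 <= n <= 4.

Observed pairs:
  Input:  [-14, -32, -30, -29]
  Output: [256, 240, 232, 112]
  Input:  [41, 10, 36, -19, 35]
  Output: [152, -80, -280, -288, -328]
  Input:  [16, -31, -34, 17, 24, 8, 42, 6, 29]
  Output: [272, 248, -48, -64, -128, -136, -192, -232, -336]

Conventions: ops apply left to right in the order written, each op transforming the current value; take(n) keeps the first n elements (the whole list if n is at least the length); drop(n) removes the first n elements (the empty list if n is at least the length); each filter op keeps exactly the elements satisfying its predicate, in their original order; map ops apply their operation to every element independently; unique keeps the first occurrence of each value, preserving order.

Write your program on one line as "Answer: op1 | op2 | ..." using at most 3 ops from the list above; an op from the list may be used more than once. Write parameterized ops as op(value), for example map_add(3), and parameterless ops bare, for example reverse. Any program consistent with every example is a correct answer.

map_mul(-8) | sort_asc | sort_desc

Check, running the answer program on each example:
  [-14, -32, -30, -29] -> [112, 256, 240, 232] -> [112, 232, 240, 256] -> [256, 240, 232, 112]
  [41, 10, 36, -19, 35] -> [-328, -80, -288, 152, -280] -> [-328, -288, -280, -80, 152] -> [152, -80, -280, -288, -328]
  [16, -31, -34, 17, 24, 8, 42, 6, 29] -> [-128, 248, 272, -136, -192, -64, -336, -48, -232] -> [-336, -232, -192, -136, -128, -64, -48, 248, 272] -> [272, 248, -48, -64, -128, -136, -192, -232, -336]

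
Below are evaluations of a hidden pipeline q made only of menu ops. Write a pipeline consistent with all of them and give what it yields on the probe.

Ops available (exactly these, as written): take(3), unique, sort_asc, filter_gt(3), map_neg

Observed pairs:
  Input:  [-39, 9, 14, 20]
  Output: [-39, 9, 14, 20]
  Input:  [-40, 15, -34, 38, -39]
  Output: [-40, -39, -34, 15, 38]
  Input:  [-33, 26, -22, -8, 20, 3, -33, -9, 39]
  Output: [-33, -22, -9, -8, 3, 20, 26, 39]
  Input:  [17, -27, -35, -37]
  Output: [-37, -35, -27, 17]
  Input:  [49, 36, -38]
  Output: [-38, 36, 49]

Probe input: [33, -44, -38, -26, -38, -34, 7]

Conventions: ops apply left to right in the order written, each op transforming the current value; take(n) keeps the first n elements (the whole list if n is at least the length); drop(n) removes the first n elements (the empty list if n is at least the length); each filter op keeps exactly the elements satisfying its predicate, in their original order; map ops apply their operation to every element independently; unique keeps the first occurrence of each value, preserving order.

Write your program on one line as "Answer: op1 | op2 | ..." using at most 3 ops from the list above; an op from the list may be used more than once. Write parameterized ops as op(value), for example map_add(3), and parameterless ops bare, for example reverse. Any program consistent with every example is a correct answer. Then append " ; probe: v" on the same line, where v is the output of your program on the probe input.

sort_asc | unique ; probe: [-44, -38, -34, -26, 7, 33]

Check, running the answer program on each example:
  [-39, 9, 14, 20] -> [-39, 9, 14, 20] -> [-39, 9, 14, 20]
  [-40, 15, -34, 38, -39] -> [-40, -39, -34, 15, 38] -> [-40, -39, -34, 15, 38]
  [-33, 26, -22, -8, 20, 3, -33, -9, 39] -> [-33, -33, -22, -9, -8, 3, 20, 26, 39] -> [-33, -22, -9, -8, 3, 20, 26, 39]
  [17, -27, -35, -37] -> [-37, -35, -27, 17] -> [-37, -35, -27, 17]
  [49, 36, -38] -> [-38, 36, 49] -> [-38, 36, 49]
  probe: [33, -44, -38, -26, -38, -34, 7] -> [-44, -38, -38, -34, -26, 7, 33] -> [-44, -38, -34, -26, 7, 33]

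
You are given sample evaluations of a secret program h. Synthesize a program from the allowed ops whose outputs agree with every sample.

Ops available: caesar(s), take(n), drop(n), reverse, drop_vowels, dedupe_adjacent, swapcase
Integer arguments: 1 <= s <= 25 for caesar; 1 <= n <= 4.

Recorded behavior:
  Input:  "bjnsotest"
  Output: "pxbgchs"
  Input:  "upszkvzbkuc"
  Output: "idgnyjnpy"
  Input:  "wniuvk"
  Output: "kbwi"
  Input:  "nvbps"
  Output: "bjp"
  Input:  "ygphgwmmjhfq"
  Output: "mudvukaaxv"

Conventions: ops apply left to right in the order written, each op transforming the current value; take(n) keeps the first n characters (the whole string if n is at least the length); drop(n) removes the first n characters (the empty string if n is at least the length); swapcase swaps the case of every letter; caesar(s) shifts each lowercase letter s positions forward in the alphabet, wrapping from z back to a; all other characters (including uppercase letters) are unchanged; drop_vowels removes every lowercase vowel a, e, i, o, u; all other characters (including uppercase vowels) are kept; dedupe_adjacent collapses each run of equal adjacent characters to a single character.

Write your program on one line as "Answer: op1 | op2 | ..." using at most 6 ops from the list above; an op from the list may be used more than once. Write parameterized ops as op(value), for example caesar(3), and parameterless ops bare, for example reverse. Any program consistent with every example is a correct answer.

reverse | drop(1) | drop(1) | reverse | caesar(14)

Check, running the answer program on each example:
  "bjnsotest" -> "tsetosnjb" -> "setosnjb" -> "etosnjb" -> "bjnsote" -> "pxbgchs"
  "upszkvzbkuc" -> "cukbzvkzspu" -> "ukbzvkzspu" -> "kbzvkzspu" -> "upszkvzbk" -> "idgnyjnpy"
  "wniuvk" -> "kvuinw" -> "vuinw" -> "uinw" -> "wniu" -> "kbwi"
  "nvbps" -> "spbvn" -> "pbvn" -> "bvn" -> "nvb" -> "bjp"
  "ygphgwmmjhfq" -> "qfhjmmwghpgy" -> "fhjmmwghpgy" -> "hjmmwghpgy" -> "ygphgwmmjh" -> "mudvukaaxv"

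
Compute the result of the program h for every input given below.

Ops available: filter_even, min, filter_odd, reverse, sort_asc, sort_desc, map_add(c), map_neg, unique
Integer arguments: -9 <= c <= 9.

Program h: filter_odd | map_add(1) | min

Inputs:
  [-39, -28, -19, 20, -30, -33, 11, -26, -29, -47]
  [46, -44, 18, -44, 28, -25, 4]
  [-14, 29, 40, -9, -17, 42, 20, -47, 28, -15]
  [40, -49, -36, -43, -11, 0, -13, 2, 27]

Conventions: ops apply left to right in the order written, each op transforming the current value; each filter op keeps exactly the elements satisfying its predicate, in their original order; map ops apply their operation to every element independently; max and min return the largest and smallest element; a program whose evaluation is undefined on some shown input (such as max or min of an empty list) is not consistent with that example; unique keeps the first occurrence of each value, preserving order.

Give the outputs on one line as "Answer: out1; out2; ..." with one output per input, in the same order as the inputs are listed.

-46; -24; -46; -48

Execution, op by op:
  [-39, -28, -19, 20, -30, -33, 11, -26, -29, -47] -> [-39, -19, -33, 11, -29, -47] -> [-38, -18, -32, 12, -28, -46] -> -46
  [46, -44, 18, -44, 28, -25, 4] -> [-25] -> [-24] -> -24
  [-14, 29, 40, -9, -17, 42, 20, -47, 28, -15] -> [29, -9, -17, -47, -15] -> [30, -8, -16, -46, -14] -> -46
  [40, -49, -36, -43, -11, 0, -13, 2, 27] -> [-49, -43, -11, -13, 27] -> [-48, -42, -10, -12, 28] -> -48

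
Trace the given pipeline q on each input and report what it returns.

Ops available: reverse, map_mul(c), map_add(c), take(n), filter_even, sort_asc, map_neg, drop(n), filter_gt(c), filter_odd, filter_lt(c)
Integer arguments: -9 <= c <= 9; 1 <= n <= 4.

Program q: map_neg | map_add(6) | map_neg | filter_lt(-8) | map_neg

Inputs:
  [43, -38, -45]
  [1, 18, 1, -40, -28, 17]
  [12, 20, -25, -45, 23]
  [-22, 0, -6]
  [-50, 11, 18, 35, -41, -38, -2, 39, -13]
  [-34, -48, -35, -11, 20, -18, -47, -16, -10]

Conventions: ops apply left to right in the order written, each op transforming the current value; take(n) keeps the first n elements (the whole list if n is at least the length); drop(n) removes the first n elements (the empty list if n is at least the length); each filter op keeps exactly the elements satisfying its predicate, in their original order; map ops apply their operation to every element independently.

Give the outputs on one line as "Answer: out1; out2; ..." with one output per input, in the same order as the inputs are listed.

[44, 51]; [46, 34]; [31, 51]; [28, 12]; [56, 47, 44, 19]; [40, 54, 41, 17, 24, 53, 22, 16]

Execution, op by op:
  [43, -38, -45] -> [-43, 38, 45] -> [-37, 44, 51] -> [37, -44, -51] -> [-44, -51] -> [44, 51]
  [1, 18, 1, -40, -28, 17] -> [-1, -18, -1, 40, 28, -17] -> [5, -12, 5, 46, 34, -11] -> [-5, 12, -5, -46, -34, 11] -> [-46, -34] -> [46, 34]
  [12, 20, -25, -45, 23] -> [-12, -20, 25, 45, -23] -> [-6, -14, 31, 51, -17] -> [6, 14, -31, -51, 17] -> [-31, -51] -> [31, 51]
  [-22, 0, -6] -> [22, 0, 6] -> [28, 6, 12] -> [-28, -6, -12] -> [-28, -12] -> [28, 12]
  [-50, 11, 18, 35, -41, -38, -2, 39, -13] -> [50, -11, -18, -35, 41, 38, 2, -39, 13] -> [56, -5, -12, -29, 47, 44, 8, -33, 19] -> [-56, 5, 12, 29, -47, -44, -8, 33, -19] -> [-56, -47, -44, -19] -> [56, 47, 44, 19]
  [-34, -48, -35, -11, 20, -18, -47, -16, -10] -> [34, 48, 35, 11, -20, 18, 47, 16, 10] -> [40, 54, 41, 17, -14, 24, 53, 22, 16] -> [-40, -54, -41, -17, 14, -24, -53, -22, -16] -> [-40, -54, -41, -17, -24, -53, -22, -16] -> [40, 54, 41, 17, 24, 53, 22, 16]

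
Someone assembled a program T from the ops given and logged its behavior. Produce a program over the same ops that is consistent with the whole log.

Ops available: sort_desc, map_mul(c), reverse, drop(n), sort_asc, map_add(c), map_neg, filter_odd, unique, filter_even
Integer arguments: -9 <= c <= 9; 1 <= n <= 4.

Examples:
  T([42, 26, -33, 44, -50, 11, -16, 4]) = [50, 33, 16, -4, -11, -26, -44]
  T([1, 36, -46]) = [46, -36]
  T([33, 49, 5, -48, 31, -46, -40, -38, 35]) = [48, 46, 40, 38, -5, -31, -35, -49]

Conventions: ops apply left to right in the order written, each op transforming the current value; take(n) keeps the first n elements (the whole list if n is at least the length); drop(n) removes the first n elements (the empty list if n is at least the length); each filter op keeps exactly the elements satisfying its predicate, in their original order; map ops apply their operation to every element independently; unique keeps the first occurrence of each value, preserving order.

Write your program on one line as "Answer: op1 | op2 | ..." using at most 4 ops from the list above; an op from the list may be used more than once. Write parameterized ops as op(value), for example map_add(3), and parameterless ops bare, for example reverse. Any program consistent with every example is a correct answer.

map_neg | drop(1) | sort_desc

Check, running the answer program on each example:
  [42, 26, -33, 44, -50, 11, -16, 4] -> [-42, -26, 33, -44, 50, -11, 16, -4] -> [-26, 33, -44, 50, -11, 16, -4] -> [50, 33, 16, -4, -11, -26, -44]
  [1, 36, -46] -> [-1, -36, 46] -> [-36, 46] -> [46, -36]
  [33, 49, 5, -48, 31, -46, -40, -38, 35] -> [-33, -49, -5, 48, -31, 46, 40, 38, -35] -> [-49, -5, 48, -31, 46, 40, 38, -35] -> [48, 46, 40, 38, -5, -31, -35, -49]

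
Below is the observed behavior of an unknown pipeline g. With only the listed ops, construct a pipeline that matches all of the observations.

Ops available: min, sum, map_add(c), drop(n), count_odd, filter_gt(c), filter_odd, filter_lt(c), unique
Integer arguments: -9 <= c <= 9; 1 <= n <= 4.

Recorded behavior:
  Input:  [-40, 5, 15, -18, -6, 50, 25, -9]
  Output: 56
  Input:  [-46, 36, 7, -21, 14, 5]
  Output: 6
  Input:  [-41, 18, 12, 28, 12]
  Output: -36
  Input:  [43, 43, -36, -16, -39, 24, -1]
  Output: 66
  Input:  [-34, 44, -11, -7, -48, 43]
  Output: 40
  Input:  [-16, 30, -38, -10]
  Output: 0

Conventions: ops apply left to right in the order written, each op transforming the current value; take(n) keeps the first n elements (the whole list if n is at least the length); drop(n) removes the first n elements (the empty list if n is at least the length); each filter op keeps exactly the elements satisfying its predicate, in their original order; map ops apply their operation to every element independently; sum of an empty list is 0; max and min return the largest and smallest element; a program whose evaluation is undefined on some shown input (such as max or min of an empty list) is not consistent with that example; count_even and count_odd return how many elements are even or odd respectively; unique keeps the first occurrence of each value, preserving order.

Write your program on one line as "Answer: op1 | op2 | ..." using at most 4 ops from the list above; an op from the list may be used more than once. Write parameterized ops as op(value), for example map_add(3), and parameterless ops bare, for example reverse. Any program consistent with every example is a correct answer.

filter_odd | map_add(5) | sum

Check, running the answer program on each example:
  [-40, 5, 15, -18, -6, 50, 25, -9] -> [5, 15, 25, -9] -> [10, 20, 30, -4] -> 56
  [-46, 36, 7, -21, 14, 5] -> [7, -21, 5] -> [12, -16, 10] -> 6
  [-41, 18, 12, 28, 12] -> [-41] -> [-36] -> -36
  [43, 43, -36, -16, -39, 24, -1] -> [43, 43, -39, -1] -> [48, 48, -34, 4] -> 66
  [-34, 44, -11, -7, -48, 43] -> [-11, -7, 43] -> [-6, -2, 48] -> 40
  [-16, 30, -38, -10] -> [] -> [] -> 0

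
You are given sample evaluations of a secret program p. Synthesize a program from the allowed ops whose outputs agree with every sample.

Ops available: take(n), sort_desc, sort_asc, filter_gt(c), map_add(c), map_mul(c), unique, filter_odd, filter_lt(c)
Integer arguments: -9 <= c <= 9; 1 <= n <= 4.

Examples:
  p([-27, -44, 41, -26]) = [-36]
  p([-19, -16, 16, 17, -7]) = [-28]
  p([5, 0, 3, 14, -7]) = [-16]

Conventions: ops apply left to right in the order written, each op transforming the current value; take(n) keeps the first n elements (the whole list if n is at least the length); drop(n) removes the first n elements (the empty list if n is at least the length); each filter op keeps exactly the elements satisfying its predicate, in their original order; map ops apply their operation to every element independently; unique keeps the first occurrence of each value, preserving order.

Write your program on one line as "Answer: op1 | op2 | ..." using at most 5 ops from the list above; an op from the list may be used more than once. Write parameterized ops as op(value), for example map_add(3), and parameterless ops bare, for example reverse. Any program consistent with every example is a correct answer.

sort_asc | filter_odd | map_add(-9) | take(1)

Check, running the answer program on each example:
  [-27, -44, 41, -26] -> [-44, -27, -26, 41] -> [-27, 41] -> [-36, 32] -> [-36]
  [-19, -16, 16, 17, -7] -> [-19, -16, -7, 16, 17] -> [-19, -7, 17] -> [-28, -16, 8] -> [-28]
  [5, 0, 3, 14, -7] -> [-7, 0, 3, 5, 14] -> [-7, 3, 5] -> [-16, -6, -4] -> [-16]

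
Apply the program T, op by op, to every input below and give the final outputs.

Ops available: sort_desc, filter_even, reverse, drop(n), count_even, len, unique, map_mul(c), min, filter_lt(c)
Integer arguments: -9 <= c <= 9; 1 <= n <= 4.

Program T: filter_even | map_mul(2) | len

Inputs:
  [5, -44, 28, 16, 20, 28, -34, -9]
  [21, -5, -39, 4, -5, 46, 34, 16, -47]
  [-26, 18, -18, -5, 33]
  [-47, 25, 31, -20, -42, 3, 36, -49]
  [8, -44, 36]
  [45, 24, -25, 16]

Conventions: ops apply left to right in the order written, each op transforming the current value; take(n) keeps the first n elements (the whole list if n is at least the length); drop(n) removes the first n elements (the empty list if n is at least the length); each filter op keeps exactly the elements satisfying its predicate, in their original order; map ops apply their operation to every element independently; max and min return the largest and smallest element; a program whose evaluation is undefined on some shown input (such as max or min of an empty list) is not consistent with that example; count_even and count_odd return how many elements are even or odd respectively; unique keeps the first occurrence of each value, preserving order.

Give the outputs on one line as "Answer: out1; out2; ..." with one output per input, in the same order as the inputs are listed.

Execution, op by op:
  [5, -44, 28, 16, 20, 28, -34, -9] -> [-44, 28, 16, 20, 28, -34] -> [-88, 56, 32, 40, 56, -68] -> 6
  [21, -5, -39, 4, -5, 46, 34, 16, -47] -> [4, 46, 34, 16] -> [8, 92, 68, 32] -> 4
  [-26, 18, -18, -5, 33] -> [-26, 18, -18] -> [-52, 36, -36] -> 3
  [-47, 25, 31, -20, -42, 3, 36, -49] -> [-20, -42, 36] -> [-40, -84, 72] -> 3
  [8, -44, 36] -> [8, -44, 36] -> [16, -88, 72] -> 3
  [45, 24, -25, 16] -> [24, 16] -> [48, 32] -> 2

6; 4; 3; 3; 3; 2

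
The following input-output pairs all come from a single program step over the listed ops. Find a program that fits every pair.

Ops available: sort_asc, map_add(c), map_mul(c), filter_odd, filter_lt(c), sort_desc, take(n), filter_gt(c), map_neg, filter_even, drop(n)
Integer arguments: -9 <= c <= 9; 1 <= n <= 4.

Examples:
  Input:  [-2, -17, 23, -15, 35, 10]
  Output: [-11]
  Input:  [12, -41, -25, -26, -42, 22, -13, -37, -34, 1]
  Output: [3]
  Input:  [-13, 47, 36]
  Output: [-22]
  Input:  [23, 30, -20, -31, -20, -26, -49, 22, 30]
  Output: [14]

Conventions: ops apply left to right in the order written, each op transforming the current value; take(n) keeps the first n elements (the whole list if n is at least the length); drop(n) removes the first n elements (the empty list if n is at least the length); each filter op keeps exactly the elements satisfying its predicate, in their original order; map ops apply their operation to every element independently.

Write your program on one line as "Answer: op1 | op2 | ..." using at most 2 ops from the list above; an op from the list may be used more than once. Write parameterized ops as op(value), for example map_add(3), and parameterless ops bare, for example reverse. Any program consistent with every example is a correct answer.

map_add(-9) | take(1)

Check, running the answer program on each example:
  [-2, -17, 23, -15, 35, 10] -> [-11, -26, 14, -24, 26, 1] -> [-11]
  [12, -41, -25, -26, -42, 22, -13, -37, -34, 1] -> [3, -50, -34, -35, -51, 13, -22, -46, -43, -8] -> [3]
  [-13, 47, 36] -> [-22, 38, 27] -> [-22]
  [23, 30, -20, -31, -20, -26, -49, 22, 30] -> [14, 21, -29, -40, -29, -35, -58, 13, 21] -> [14]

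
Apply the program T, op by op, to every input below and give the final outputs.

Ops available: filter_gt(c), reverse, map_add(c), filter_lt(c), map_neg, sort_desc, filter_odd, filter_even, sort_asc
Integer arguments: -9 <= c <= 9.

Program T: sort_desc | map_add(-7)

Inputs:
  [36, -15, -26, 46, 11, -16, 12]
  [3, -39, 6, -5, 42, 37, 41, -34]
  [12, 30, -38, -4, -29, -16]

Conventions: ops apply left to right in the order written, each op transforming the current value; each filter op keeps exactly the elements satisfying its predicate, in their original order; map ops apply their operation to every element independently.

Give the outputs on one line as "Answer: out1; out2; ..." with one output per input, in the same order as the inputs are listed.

Execution, op by op:
  [36, -15, -26, 46, 11, -16, 12] -> [46, 36, 12, 11, -15, -16, -26] -> [39, 29, 5, 4, -22, -23, -33]
  [3, -39, 6, -5, 42, 37, 41, -34] -> [42, 41, 37, 6, 3, -5, -34, -39] -> [35, 34, 30, -1, -4, -12, -41, -46]
  [12, 30, -38, -4, -29, -16] -> [30, 12, -4, -16, -29, -38] -> [23, 5, -11, -23, -36, -45]

[39, 29, 5, 4, -22, -23, -33]; [35, 34, 30, -1, -4, -12, -41, -46]; [23, 5, -11, -23, -36, -45]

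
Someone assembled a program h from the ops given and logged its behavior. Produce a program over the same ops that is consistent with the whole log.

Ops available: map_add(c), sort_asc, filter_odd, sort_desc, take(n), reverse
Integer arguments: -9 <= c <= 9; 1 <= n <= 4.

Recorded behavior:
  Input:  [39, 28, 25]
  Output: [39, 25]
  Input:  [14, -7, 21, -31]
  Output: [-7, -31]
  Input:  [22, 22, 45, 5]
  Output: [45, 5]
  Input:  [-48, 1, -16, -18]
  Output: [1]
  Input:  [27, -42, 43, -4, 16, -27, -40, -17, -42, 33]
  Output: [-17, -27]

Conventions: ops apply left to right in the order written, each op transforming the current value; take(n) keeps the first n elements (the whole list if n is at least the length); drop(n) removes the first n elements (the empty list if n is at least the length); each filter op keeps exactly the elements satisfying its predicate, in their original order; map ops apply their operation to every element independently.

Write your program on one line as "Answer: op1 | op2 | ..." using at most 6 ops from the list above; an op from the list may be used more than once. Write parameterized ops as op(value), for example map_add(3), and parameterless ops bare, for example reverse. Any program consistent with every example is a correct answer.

sort_desc | reverse | filter_odd | take(2) | reverse

Check, running the answer program on each example:
  [39, 28, 25] -> [39, 28, 25] -> [25, 28, 39] -> [25, 39] -> [25, 39] -> [39, 25]
  [14, -7, 21, -31] -> [21, 14, -7, -31] -> [-31, -7, 14, 21] -> [-31, -7, 21] -> [-31, -7] -> [-7, -31]
  [22, 22, 45, 5] -> [45, 22, 22, 5] -> [5, 22, 22, 45] -> [5, 45] -> [5, 45] -> [45, 5]
  [-48, 1, -16, -18] -> [1, -16, -18, -48] -> [-48, -18, -16, 1] -> [1] -> [1] -> [1]
  [27, -42, 43, -4, 16, -27, -40, -17, -42, 33] -> [43, 33, 27, 16, -4, -17, -27, -40, -42, -42] -> [-42, -42, -40, -27, -17, -4, 16, 27, 33, 43] -> [-27, -17, 27, 33, 43] -> [-27, -17] -> [-17, -27]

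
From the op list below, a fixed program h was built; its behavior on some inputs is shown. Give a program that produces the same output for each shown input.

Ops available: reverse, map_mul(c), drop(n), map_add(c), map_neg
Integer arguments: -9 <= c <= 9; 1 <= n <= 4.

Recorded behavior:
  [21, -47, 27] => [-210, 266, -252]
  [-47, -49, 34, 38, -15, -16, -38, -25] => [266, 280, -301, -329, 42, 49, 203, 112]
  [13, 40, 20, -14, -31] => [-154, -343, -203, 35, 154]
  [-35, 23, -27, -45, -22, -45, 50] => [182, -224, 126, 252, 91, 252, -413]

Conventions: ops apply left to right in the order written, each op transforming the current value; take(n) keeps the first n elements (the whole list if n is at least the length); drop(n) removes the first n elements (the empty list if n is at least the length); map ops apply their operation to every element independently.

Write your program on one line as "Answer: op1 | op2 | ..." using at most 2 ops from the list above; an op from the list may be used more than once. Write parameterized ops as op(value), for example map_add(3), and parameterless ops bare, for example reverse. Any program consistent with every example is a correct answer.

map_add(9) | map_mul(-7)

Check, running the answer program on each example:
  [21, -47, 27] -> [30, -38, 36] -> [-210, 266, -252]
  [-47, -49, 34, 38, -15, -16, -38, -25] -> [-38, -40, 43, 47, -6, -7, -29, -16] -> [266, 280, -301, -329, 42, 49, 203, 112]
  [13, 40, 20, -14, -31] -> [22, 49, 29, -5, -22] -> [-154, -343, -203, 35, 154]
  [-35, 23, -27, -45, -22, -45, 50] -> [-26, 32, -18, -36, -13, -36, 59] -> [182, -224, 126, 252, 91, 252, -413]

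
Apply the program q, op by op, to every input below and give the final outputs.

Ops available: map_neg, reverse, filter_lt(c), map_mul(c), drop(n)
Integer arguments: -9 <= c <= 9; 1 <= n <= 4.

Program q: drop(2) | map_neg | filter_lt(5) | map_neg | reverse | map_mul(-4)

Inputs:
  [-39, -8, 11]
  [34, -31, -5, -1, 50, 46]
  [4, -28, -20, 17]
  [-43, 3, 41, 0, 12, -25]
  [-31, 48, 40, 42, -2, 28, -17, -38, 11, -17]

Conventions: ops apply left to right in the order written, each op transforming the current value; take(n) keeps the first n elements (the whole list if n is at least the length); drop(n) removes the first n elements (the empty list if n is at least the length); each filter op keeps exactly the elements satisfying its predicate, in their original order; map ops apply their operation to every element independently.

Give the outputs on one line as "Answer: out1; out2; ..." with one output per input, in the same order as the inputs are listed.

[-44]; [-184, -200, 4]; [-68]; [-48, 0, -164]; [-44, -112, 8, -168, -160]

Execution, op by op:
  [-39, -8, 11] -> [11] -> [-11] -> [-11] -> [11] -> [11] -> [-44]
  [34, -31, -5, -1, 50, 46] -> [-5, -1, 50, 46] -> [5, 1, -50, -46] -> [1, -50, -46] -> [-1, 50, 46] -> [46, 50, -1] -> [-184, -200, 4]
  [4, -28, -20, 17] -> [-20, 17] -> [20, -17] -> [-17] -> [17] -> [17] -> [-68]
  [-43, 3, 41, 0, 12, -25] -> [41, 0, 12, -25] -> [-41, 0, -12, 25] -> [-41, 0, -12] -> [41, 0, 12] -> [12, 0, 41] -> [-48, 0, -164]
  [-31, 48, 40, 42, -2, 28, -17, -38, 11, -17] -> [40, 42, -2, 28, -17, -38, 11, -17] -> [-40, -42, 2, -28, 17, 38, -11, 17] -> [-40, -42, 2, -28, -11] -> [40, 42, -2, 28, 11] -> [11, 28, -2, 42, 40] -> [-44, -112, 8, -168, -160]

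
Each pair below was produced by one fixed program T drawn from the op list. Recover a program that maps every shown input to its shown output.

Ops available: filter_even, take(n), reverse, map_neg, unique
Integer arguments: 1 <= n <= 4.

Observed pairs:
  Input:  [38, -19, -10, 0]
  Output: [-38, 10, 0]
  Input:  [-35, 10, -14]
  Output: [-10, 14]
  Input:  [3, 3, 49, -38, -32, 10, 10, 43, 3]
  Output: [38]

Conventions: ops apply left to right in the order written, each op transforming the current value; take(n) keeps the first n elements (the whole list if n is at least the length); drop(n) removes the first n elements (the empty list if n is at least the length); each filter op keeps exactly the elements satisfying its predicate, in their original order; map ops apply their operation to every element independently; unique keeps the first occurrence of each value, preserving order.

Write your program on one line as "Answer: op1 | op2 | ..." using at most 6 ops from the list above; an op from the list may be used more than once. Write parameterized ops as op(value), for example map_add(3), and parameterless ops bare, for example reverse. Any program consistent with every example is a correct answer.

map_neg | take(4) | map_neg | filter_even | map_neg

Check, running the answer program on each example:
  [38, -19, -10, 0] -> [-38, 19, 10, 0] -> [-38, 19, 10, 0] -> [38, -19, -10, 0] -> [38, -10, 0] -> [-38, 10, 0]
  [-35, 10, -14] -> [35, -10, 14] -> [35, -10, 14] -> [-35, 10, -14] -> [10, -14] -> [-10, 14]
  [3, 3, 49, -38, -32, 10, 10, 43, 3] -> [-3, -3, -49, 38, 32, -10, -10, -43, -3] -> [-3, -3, -49, 38] -> [3, 3, 49, -38] -> [-38] -> [38]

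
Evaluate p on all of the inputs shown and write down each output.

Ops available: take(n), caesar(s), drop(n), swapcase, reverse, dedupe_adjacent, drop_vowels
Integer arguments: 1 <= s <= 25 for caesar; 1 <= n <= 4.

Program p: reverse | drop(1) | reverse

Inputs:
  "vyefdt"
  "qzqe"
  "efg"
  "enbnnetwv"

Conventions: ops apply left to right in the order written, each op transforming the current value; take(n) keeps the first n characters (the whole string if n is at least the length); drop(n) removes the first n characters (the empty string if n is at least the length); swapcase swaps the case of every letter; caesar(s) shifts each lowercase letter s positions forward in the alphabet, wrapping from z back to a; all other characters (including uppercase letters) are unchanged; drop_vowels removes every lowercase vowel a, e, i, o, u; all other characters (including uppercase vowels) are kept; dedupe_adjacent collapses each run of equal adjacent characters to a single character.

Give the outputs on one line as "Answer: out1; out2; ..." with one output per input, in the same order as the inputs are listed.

Execution, op by op:
  "vyefdt" -> "tdfeyv" -> "dfeyv" -> "vyefd"
  "qzqe" -> "eqzq" -> "qzq" -> "qzq"
  "efg" -> "gfe" -> "fe" -> "ef"
  "enbnnetwv" -> "vwtennbne" -> "wtennbne" -> "enbnnetw"

"vyefd"; "qzq"; "ef"; "enbnnetw"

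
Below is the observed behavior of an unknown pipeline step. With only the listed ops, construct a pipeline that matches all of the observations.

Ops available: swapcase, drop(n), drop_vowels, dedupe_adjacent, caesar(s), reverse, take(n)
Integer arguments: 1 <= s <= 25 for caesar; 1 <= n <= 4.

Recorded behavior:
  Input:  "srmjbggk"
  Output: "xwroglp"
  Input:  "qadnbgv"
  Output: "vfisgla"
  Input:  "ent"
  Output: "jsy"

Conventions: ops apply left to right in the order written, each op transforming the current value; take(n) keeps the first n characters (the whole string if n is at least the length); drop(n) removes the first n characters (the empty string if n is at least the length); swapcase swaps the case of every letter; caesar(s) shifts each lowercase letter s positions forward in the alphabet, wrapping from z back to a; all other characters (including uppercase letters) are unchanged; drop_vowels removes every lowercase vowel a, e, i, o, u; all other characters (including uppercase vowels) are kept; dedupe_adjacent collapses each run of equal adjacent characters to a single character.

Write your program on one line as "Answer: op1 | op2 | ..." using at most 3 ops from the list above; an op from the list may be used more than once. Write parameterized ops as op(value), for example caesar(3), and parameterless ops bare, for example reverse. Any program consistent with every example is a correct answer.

dedupe_adjacent | caesar(5)

Check, running the answer program on each example:
  "srmjbggk" -> "srmjbgk" -> "xwroglp"
  "qadnbgv" -> "qadnbgv" -> "vfisgla"
  "ent" -> "ent" -> "jsy"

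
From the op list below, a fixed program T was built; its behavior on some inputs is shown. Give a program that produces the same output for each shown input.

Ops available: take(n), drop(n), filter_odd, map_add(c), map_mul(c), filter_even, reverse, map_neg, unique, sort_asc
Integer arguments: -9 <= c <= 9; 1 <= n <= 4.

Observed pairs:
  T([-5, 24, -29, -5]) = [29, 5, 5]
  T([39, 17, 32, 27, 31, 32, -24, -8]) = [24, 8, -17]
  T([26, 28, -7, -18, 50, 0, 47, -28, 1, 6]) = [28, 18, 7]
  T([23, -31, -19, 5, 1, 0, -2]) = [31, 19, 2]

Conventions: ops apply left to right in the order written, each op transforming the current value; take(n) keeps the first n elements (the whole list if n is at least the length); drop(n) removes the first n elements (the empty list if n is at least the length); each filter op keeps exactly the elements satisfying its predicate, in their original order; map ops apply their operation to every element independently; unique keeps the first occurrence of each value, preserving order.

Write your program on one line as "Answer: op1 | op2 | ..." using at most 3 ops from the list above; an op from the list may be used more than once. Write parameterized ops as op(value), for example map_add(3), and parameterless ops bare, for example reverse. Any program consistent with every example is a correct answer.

sort_asc | take(3) | map_neg

Check, running the answer program on each example:
  [-5, 24, -29, -5] -> [-29, -5, -5, 24] -> [-29, -5, -5] -> [29, 5, 5]
  [39, 17, 32, 27, 31, 32, -24, -8] -> [-24, -8, 17, 27, 31, 32, 32, 39] -> [-24, -8, 17] -> [24, 8, -17]
  [26, 28, -7, -18, 50, 0, 47, -28, 1, 6] -> [-28, -18, -7, 0, 1, 6, 26, 28, 47, 50] -> [-28, -18, -7] -> [28, 18, 7]
  [23, -31, -19, 5, 1, 0, -2] -> [-31, -19, -2, 0, 1, 5, 23] -> [-31, -19, -2] -> [31, 19, 2]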